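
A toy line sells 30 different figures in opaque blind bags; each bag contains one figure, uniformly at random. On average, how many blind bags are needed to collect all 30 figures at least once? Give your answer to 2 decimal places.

The wait to go from k to k+1 distinct figures is geometric with mean 30/(30-k).
E[T] = 30/30 + 30/29 + 30/28 + ... + 30/2 + 30/1 = 30·H_{30}.
H_{30} = 3.995, so E[T] = 119.850.

119.85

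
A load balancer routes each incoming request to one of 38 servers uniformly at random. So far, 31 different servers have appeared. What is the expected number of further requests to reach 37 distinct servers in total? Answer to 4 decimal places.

60.5286

The wait to go from k to k+1 distinct servers is geometric with mean 38/(38-k).
Sum over k = 31,...,36: E = 38/7 + 38/6 + 38/5 + 38/4 + 38/3 + 38/2 = 60.52857.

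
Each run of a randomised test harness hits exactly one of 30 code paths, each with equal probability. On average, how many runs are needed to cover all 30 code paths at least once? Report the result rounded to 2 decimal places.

The wait to go from k to k+1 distinct code paths is geometric with mean 30/(30-k).
E[T] = 30/30 + 30/29 + 30/28 + ... + 30/2 + 30/1 = 30·H_{30}.
H_{30} = 3.995, so E[T] = 119.850.

119.85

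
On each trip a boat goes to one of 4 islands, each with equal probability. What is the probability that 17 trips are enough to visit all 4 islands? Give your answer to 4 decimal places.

By inclusion–exclusion over which islands are missing,
P(all seen) = Σ_{j=0}^{4} (-1)^j C(4,j)((4-j)/4)^17
= 1.00000 - 0.03007 + 0.00005 - 0.00000 + 0.00000
= 0.96998.

0.9700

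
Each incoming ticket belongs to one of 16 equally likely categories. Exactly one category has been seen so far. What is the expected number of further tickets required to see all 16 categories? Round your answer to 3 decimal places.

53.092

From k distinct to k+1 distinct takes on average 16/(16-k) tickets.
Sum over k = 1,...,15: E = 16/15 + 16/14 + 16/13 + ... + 16/2 + 16/1 = 53.0917.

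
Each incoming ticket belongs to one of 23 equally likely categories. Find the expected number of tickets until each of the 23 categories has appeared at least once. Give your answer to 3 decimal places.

85.889

The wait to go from k to k+1 distinct categories is geometric with mean 23/(23-k).
E[T] = 23/23 + 23/22 + 23/21 + ... + 23/2 + 23/1 = 23·H_{23}.
H_{23} = 3.7343, so E[T] = 85.8887.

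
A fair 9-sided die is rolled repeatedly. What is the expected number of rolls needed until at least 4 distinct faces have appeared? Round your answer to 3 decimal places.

4.911

Going from k to k+1 distinct takes a geometric number of rolls with mean 9/(9-k).
Sum over k = 0,...,3: E = 9/9 + 9/8 + 9/7 + 9/6 = 4.9107.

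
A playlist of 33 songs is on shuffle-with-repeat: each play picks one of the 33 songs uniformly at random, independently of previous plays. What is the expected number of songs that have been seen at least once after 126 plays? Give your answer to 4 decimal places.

For each song, P(seen in 126 plays) = 1 - (32/33)^126 = 0.97929.
By linearity of expectation, E[distinct seen] = 33·(1 - (32/33)^126) = 32.31663.

32.3166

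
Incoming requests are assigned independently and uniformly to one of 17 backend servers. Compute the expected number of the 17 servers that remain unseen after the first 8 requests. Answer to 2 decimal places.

For each server, P(unseen after 8) = (16/17)^8 = 0.616.
By linearity of expectation, E[unseen] = 17·(16/17)^8 = 10.467.

10.47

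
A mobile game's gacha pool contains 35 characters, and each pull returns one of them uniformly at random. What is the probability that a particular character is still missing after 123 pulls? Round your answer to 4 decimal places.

On each pull the fixed character fails to appear with probability 34/35.
P(still missing after 123) = (34/35)^123 = 0.02828.

0.0283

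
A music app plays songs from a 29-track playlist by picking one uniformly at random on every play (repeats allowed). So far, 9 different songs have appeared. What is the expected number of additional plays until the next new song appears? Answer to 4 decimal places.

1.4500

The number of plays until the next new song is geometric with success probability 20/29, so its mean is 29/20.
E = 29/20 = 1.45000.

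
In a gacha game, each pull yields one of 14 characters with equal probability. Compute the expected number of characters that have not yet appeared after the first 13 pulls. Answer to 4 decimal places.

5.3423

For each character, P(unseen after 13) = (13/14)^13 = 0.38159.
By linearity of expectation, E[unseen] = 14·(13/14)^13 = 5.34229.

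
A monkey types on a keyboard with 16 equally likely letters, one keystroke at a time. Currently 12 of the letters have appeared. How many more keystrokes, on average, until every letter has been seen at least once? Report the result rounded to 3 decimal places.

33.333

The wait to go from k to k+1 distinct letters is geometric with mean 16/(16-k).
Sum over k = 12,...,15: E = 16/4 + 16/3 + 16/2 + 16/1 = 33.3333.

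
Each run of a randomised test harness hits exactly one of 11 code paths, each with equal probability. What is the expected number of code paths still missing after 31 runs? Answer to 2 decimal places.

For each code path, P(unseen after 31) = (10/11)^31 = 0.052.
By linearity of expectation, E[unseen] = 11·(10/11)^31 = 0.573.

0.57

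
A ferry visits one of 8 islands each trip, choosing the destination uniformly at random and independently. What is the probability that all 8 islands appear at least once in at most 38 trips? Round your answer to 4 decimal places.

0.9505

Let A_i be the event that island i is missing after 38 trips. By inclusion–exclusion on the A_i,
P(all seen) = Σ_{j=0}^{8} (-1)^j C(8,j)((8-j)/8)^38
= 1.00000 - 0.05005 + 0.00050 - 0.00000 + 0.00000 - 0.00000 + 0.00000 - 0.00000 + 0.00000
= 0.95045.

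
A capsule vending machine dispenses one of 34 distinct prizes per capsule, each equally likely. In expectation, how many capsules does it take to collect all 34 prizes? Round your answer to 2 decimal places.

The wait to go from k to k+1 distinct prizes is geometric with mean 34/(34-k).
E[T] = 34/34 + 34/33 + 34/32 + ... + 34/2 + 34/1 = 34·H_{34}.
H_{34} = 4.118, so E[T] = 140.019.

140.02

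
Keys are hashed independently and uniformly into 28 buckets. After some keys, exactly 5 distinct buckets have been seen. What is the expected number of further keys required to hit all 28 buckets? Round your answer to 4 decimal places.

From k distinct to k+1 distinct takes on average 28/(28-k) keys.
Sum over k = 5,...,27: E = 28/23 + 28/22 + 28/21 + ... + 28/2 + 28/1 = 104.56016.

104.5602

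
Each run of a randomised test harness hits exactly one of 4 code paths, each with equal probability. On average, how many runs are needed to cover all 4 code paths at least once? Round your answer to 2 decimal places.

After k distinct code paths have appeared, the next run gives a new one with probability (4-k)/4, so the expected wait for the (k+1)-th is 4/(4-k).
E[T] = 4/4 + 4/3 + 4/2 + 4/1 = 4·H_{4}.
H_{4} = 2.083, so E[T] = 8.333.

8.33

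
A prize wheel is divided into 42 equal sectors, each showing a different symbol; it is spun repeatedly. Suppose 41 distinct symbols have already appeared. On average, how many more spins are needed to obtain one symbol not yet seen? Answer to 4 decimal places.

42.0000

The number of spins until the next new symbol is geometric with success probability 1/42, so its mean is 42/1.
E = 42/1 = 42.00000.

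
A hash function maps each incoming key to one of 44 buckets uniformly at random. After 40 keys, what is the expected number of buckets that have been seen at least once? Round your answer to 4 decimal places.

26.4578

For each bucket, P(seen in 40 keys) = 1 - (43/44)^40 = 0.60131.
By linearity of expectation, E[distinct seen] = 44·(1 - (43/44)^40) = 26.45781.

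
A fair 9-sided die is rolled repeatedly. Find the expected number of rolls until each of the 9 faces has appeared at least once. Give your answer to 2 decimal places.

25.46

Split into phases: going from k distinct to k+1 distinct takes on average 9/(9-k) rolls.
E[T] = 9/9 + 9/8 + 9/7 + ... + 9/2 + 9/1 = 9·H_{9}.
H_{9} = 2.829, so E[T] = 25.461.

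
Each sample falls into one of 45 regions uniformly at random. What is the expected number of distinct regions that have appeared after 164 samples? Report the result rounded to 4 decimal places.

For each region, P(seen in 164 samples) = 1 - (44/45)^164 = 0.97492.
By linearity of expectation, E[distinct seen] = 45·(1 - (44/45)^164) = 43.87125.

43.8712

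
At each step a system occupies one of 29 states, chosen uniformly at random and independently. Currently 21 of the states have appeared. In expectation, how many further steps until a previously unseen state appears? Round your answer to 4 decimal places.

3.6250

Each step yields a new state with probability (29-21)/29 = 8/29, so the wait is geometric with mean 29/8.
E = 29/8 = 3.62500.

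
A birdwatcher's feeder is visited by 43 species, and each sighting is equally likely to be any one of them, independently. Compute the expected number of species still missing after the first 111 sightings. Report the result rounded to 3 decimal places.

3.156

For each species, P(unseen after 111) = (42/43)^111 = 0.0734.
By linearity of expectation, E[unseen] = 43·(42/43)^111 = 3.1560.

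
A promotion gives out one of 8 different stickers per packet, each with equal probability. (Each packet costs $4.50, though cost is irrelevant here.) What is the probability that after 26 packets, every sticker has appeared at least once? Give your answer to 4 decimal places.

0.7670

Let A_i be the event that sticker i is missing after 26 packets. By inclusion–exclusion on the A_i,
P(all seen) = Σ_{j=0}^{8} (-1)^j C(8,j)((8-j)/8)^26
= 1.00000 - 0.24848 + 0.01580 - 0.00028 + 0.00000 - 0.00000 + 0.00000 - 0.00000 + 0.00000
= 0.76704.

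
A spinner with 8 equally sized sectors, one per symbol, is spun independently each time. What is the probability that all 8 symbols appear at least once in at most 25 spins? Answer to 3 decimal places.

By inclusion–exclusion over which symbols are missing,
P(all seen) = Σ_{j=0}^{8} (-1)^j C(8,j)((8-j)/8)^25
= 1.0000 - 0.2840 + 0.0211 - 0.0004 + 0.0000 - 0.0000 + 0.0000 - 0.0000 + 0.0000
= 0.7366.

0.737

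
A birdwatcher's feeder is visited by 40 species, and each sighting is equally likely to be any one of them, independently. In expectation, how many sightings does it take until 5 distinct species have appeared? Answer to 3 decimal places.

Going from k to k+1 distinct takes a geometric number of sightings with mean 40/(40-k).
Sum over k = 0,...,4: E = 40/40 + 40/39 + 40/38 + 40/37 + 40/36 = 5.2705.

5.270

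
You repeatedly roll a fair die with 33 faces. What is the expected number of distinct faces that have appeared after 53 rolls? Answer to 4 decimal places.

For each face, P(seen in 53 rolls) = 1 - (32/33)^53 = 0.80425.
By linearity of expectation, E[distinct seen] = 33·(1 - (32/33)^53) = 26.54013.

26.5401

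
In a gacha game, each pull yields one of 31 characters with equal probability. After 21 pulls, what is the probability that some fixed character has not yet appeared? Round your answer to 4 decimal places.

On each pull the fixed character fails to appear with probability 30/31.
P(still missing after 21) = (30/31)^21 = 0.50229.

0.5023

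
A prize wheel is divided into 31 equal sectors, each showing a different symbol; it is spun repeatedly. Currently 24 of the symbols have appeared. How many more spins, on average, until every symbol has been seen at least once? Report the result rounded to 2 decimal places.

80.38

With k distinct symbols already seen, the next new one takes an expected 31/(31-k) spins.
Sum over k = 24,...,30: E = 31/7 + 31/6 + 31/5 + ... + 31/2 + 31/1 = 80.379.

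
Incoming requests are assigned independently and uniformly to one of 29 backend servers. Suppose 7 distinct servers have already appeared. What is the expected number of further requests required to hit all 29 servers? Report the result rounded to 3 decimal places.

107.034

With k distinct servers already seen, the next new one takes an expected 29/(29-k) requests.
Sum over k = 7,...,28: E = 29/22 + 29/21 + 29/20 + ... + 29/2 + 29/1 = 107.0336.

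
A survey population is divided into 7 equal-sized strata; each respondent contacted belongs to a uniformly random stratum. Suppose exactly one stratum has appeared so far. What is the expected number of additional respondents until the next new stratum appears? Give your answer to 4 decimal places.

1.1667

The number of respondents until the next new stratum is geometric with success probability 6/7, so its mean is 7/6.
E = 7/6 = 1.16667.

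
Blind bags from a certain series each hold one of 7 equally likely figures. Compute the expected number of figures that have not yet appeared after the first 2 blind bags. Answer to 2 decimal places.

5.14

For each figure, P(unseen after 2) = (6/7)^2 = 0.735.
By linearity of expectation, E[unseen] = 7·(6/7)^2 = 5.143.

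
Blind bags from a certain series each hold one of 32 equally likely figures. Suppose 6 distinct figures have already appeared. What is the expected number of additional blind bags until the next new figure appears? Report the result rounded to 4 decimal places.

Each blind bag yields a new figure with probability (32-6)/32 = 26/32, so the wait is geometric with mean 32/26.
E = 32/26 = 1.23077.

1.2308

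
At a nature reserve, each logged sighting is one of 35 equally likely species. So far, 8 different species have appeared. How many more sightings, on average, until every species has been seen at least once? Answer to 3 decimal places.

The wait to go from k to k+1 distinct species is geometric with mean 35/(35-k).
Sum over k = 8,...,34: E = 35/27 + 35/26 + 35/25 + ... + 35/2 + 35/1 = 136.2010.

136.201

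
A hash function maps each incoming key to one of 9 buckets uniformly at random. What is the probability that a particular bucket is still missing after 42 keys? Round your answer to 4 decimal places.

0.0071

On each key the fixed bucket fails to appear with probability 8/9.
P(still missing after 42) = (8/9)^42 = 0.00711.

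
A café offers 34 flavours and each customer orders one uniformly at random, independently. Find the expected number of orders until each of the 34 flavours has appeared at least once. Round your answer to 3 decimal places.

The wait to go from k to k+1 distinct flavours is geometric with mean 34/(34-k).
E[T] = 34/34 + 34/33 + 34/32 + ... + 34/2 + 34/1 = 34·H_{34}.
H_{34} = 4.1182, so E[T] = 140.0191.

140.019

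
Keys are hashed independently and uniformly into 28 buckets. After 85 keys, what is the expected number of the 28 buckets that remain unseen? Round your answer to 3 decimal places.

For each bucket, P(unseen after 85) = (27/28)^85 = 0.0454.
By linearity of expectation, E[unseen] = 28·(27/28)^85 = 1.2725.

1.272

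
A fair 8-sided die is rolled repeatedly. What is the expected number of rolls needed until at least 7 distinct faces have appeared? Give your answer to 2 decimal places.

13.74

With k distinct faces already seen, the next new one arrives after an expected 8/(8-k) rolls.
Sum over k = 0,...,6: E = 8/8 + 8/7 + 8/6 + ... + 8/3 + 8/2 = 13.743.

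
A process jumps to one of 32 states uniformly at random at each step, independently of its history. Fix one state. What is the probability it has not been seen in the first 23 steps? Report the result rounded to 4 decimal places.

On each step the fixed state fails to appear with probability 31/32.
P(still missing after 23) = (31/32)^23 = 0.48180.

0.4818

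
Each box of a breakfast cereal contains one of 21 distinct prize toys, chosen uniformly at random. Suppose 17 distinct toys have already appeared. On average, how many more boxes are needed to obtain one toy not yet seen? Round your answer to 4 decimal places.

Each box yields a new toy with probability (21-17)/21 = 4/21, so the wait is geometric with mean 21/4.
E = 21/4 = 5.25000.

5.2500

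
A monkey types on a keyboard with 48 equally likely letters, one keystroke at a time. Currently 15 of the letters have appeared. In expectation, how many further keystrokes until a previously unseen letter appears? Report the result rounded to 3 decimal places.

1.455

Each keystroke yields a new letter with probability (48-15)/48 = 33/48, so the wait is geometric with mean 48/33.
E = 48/33 = 1.4545.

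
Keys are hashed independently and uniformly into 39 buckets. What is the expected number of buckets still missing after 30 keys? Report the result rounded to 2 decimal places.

For each bucket, P(unseen after 30) = (38/39)^30 = 0.459.
By linearity of expectation, E[unseen] = 39·(38/39)^30 = 17.891.

17.89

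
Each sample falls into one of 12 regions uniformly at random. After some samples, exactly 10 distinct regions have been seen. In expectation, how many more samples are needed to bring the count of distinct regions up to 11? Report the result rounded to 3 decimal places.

6.000

With k distinct regions already seen, the next new one takes an expected 12/(12-k) samples.
Only the k = 10 term is needed: E = 12/2 = 6.0000.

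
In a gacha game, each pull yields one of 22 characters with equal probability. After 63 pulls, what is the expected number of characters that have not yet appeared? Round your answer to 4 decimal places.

1.1738

For each character, P(unseen after 63) = (21/22)^63 = 0.05336.
By linearity of expectation, E[unseen] = 22·(21/22)^63 = 1.17384.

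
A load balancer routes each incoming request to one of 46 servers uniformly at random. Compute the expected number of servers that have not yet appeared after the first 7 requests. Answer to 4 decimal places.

For each server, P(unseen after 7) = (45/46)^7 = 0.85740.
By linearity of expectation, E[unseen] = 46·(45/46)^7 = 39.44034.

39.4403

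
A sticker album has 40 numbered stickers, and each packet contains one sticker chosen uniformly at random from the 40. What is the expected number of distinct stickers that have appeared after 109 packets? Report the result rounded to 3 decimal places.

For each sticker, P(seen in 109 packets) = 1 - (39/40)^109 = 0.9367.
By linearity of expectation, E[distinct seen] = 40·(1 - (39/40)^109) = 37.4674.

37.467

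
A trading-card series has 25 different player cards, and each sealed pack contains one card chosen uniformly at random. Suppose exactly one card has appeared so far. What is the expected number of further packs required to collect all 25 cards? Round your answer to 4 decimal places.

The wait to go from k to k+1 distinct cards is geometric with mean 25/(25-k).
Sum over k = 1,...,24: E = 25/24 + 25/23 + 25/22 + ... + 25/2 + 25/1 = 94.39895.

94.3990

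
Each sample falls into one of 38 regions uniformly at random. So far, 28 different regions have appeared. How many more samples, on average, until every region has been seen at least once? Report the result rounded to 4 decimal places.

111.3008

The wait to go from k to k+1 distinct regions is geometric with mean 38/(38-k).
Sum over k = 28,...,37: E = 38/10 + 38/9 + 38/8 + ... + 38/2 + 38/1 = 111.30079.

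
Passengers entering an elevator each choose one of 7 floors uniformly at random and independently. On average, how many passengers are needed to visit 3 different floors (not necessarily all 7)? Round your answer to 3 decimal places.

Going from k to k+1 distinct takes a geometric number of passengers with mean 7/(7-k).
Sum over k = 0,...,2: E = 7/7 + 7/6 + 7/5 = 3.5667.

3.567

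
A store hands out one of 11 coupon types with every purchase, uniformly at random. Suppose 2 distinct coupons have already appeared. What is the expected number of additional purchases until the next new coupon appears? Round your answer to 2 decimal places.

1.22

The number of purchases until the next new coupon is geometric with success probability 9/11, so its mean is 11/9.
E = 11/9 = 1.222.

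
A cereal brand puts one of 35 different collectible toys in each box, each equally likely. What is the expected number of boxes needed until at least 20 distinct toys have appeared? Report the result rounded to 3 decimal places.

28.999

Going from k to k+1 distinct takes a geometric number of boxes with mean 35/(35-k).
Sum over k = 0,...,19: E = 35/35 + 35/34 + 35/33 + ... + 35/17 + 35/16 = 28.9993.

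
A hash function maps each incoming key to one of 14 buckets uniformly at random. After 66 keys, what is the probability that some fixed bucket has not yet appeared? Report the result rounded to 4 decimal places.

0.0075

Each key misses the fixed bucket with probability (14-1)/14 = 13/14, independently.
P(still missing after 66) = (13/14)^66 = 0.00751.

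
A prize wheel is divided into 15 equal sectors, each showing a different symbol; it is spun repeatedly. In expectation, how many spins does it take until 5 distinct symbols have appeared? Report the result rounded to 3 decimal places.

Going from k to k+1 distinct takes a geometric number of spins with mean 15/(15-k).
Sum over k = 0,...,4: E = 15/15 + 15/14 + 15/13 + 15/12 + 15/11 = 5.8389.

5.839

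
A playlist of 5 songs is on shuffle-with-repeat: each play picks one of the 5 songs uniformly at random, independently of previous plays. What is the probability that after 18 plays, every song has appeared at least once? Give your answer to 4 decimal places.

0.9109

Let A_i be the event that song i is missing after 18 plays. By inclusion–exclusion on the A_i,
P(all seen) = Σ_{j=0}^{5} (-1)^j C(5,j)((5-j)/5)^18
= 1.00000 - 0.09007 + 0.00102 - 0.00000 + 0.00000 - 0.00000
= 0.91094.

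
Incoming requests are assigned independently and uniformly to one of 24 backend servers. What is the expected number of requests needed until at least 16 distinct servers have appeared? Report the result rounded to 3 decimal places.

25.394

Going from k to k+1 distinct takes a geometric number of requests with mean 24/(24-k).
Sum over k = 0,...,15: E = 24/24 + 24/23 + 24/22 + ... + 24/10 + 24/9 = 25.3944.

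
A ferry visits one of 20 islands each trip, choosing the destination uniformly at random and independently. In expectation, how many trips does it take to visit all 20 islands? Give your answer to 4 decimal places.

71.9548

The wait to go from k to k+1 distinct islands is geometric with mean 20/(20-k).
E[T] = 20/20 + 20/19 + 20/18 + ... + 20/2 + 20/1 = 20·H_{20}.
H_{20} = 3.59774, so E[T] = 71.95479.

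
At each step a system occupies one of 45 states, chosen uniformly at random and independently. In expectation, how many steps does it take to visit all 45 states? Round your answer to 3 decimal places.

197.773

Split into phases: going from k distinct to k+1 distinct takes on average 45/(45-k) steps.
E[T] = 45/45 + 45/44 + 45/43 + ... + 45/2 + 45/1 = 45·H_{45}.
H_{45} = 4.3949, so E[T] = 197.7727.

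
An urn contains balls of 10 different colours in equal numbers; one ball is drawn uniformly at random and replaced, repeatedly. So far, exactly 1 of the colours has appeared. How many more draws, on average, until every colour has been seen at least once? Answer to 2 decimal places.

28.29

With k distinct colours already seen, the next new one takes an expected 10/(10-k) draws.
Sum over k = 1,...,9: E = 10/9 + 10/8 + 10/7 + ... + 10/2 + 10/1 = 28.290.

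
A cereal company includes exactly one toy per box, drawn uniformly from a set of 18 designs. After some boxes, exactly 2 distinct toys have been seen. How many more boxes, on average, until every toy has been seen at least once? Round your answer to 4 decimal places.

60.8531

The wait to go from k to k+1 distinct toys is geometric with mean 18/(18-k).
Sum over k = 2,...,17: E = 18/16 + 18/15 + 18/14 + ... + 18/2 + 18/1 = 60.85312.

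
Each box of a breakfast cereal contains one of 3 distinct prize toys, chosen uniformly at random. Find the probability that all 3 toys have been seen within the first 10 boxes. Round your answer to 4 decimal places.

Let A_i be the event that toy i is missing after 10 boxes. By inclusion–exclusion on the A_i,
P(all seen) = Σ_{j=0}^{3} (-1)^j C(3,j)((3-j)/3)^10
= 1.00000 - 0.05202 + 0.00005 - 0.00000
= 0.94803.

0.9480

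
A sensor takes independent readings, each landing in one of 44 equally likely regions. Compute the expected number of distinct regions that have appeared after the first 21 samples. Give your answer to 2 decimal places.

16.85

For each region, P(seen in 21 samples) = 1 - (43/44)^21 = 0.383.
By linearity of expectation, E[distinct seen] = 44·(1 - (43/44)^21) = 16.849.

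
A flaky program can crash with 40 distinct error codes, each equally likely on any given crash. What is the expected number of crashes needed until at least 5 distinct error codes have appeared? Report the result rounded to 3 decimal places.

With k distinct error codes already seen, the next new one arrives after an expected 40/(40-k) crashes.
Sum over k = 0,...,4: E = 40/40 + 40/39 + 40/38 + 40/37 + 40/36 = 5.2705.

5.270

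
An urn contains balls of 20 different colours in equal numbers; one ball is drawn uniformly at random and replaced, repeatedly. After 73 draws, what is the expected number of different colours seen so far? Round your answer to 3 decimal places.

19.527

For each colour, P(seen in 73 draws) = 1 - (19/20)^73 = 0.9764.
By linearity of expectation, E[distinct seen] = 20·(1 - (19/20)^73) = 19.5270.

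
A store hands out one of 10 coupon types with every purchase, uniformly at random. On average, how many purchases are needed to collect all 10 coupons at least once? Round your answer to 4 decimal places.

The wait to go from k to k+1 distinct coupons is geometric with mean 10/(10-k).
E[T] = 10/10 + 10/9 + 10/8 + ... + 10/2 + 10/1 = 10·H_{10}.
H_{10} = 2.92897, so E[T] = 29.28968.

29.2897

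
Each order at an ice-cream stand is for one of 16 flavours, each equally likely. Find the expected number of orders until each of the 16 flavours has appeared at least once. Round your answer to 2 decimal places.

Split into phases: going from k distinct to k+1 distinct takes on average 16/(16-k) orders.
E[T] = 16/16 + 16/15 + 16/14 + ... + 16/2 + 16/1 = 16·H_{16}.
H_{16} = 3.381, so E[T] = 54.092.

54.09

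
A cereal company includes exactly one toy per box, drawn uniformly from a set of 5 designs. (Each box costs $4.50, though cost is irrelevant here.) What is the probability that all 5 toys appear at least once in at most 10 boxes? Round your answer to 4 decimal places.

Let A_i be the event that toy i is missing after 10 boxes. By inclusion–exclusion on the A_i,
P(all seen) = Σ_{j=0}^{5} (-1)^j C(5,j)((5-j)/5)^10
= 1.00000 - 0.53687 + 0.06047 - 0.00105 + 0.00000 - 0.00000
= 0.52255.

0.5225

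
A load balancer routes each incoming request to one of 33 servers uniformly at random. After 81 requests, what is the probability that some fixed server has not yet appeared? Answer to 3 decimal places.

0.083

Each request misses the fixed server with probability (33-1)/33 = 32/33, independently.
P(still missing after 81) = (32/33)^81 = 0.0827.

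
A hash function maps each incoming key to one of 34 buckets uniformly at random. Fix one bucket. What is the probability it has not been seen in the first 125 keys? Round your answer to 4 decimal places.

0.0240

On each key the fixed bucket fails to appear with probability 33/34.
P(still missing after 125) = (33/34)^125 = 0.02395.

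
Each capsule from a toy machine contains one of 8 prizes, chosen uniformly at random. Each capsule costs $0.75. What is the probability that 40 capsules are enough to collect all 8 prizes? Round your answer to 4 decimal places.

By inclusion–exclusion over which prizes are missing,
P(all seen) = Σ_{j=0}^{8} (-1)^j C(8,j)((8-j)/8)^40
= 1.00000 - 0.03832 + 0.00028 - 0.00000 + 0.00000 - 0.00000 + 0.00000 - 0.00000 + 0.00000
= 0.96196.

0.9620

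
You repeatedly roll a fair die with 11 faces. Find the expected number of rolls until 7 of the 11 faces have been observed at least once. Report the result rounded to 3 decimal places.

With k distinct faces already seen, the next new one arrives after an expected 11/(11-k) rolls.
Sum over k = 0,...,6: E = 11/11 + 11/10 + 11/9 + ... + 11/6 + 11/5 = 10.3020.

10.302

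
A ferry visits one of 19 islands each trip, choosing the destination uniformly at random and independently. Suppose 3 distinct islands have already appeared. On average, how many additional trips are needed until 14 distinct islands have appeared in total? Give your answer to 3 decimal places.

20.851

With k distinct islands already seen, the next new one takes an expected 19/(19-k) trips.
Sum over k = 3,...,13: E = 19/16 + 19/15 + 19/14 + ... + 19/7 + 19/6 = 20.8505.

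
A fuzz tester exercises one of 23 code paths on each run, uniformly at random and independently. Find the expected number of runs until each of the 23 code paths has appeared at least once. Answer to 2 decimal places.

85.89

After k distinct code paths have appeared, the next run gives a new one with probability (23-k)/23, so the expected wait for the (k+1)-th is 23/(23-k).
E[T] = 23/23 + 23/22 + 23/21 + ... + 23/2 + 23/1 = 23·H_{23}.
H_{23} = 3.734, so E[T] = 85.889.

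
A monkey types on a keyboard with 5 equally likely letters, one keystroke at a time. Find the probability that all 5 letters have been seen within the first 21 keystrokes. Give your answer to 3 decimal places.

By inclusion–exclusion over which letters are missing,
P(all seen) = Σ_{j=0}^{5} (-1)^j C(5,j)((5-j)/5)^21
= 1.0000 - 0.0461 + 0.0002 - 0.0000 + 0.0000 - 0.0000
= 0.9541.

0.954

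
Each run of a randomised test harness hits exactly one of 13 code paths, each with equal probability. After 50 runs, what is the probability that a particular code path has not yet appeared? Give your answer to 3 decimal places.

0.018

Each run misses the fixed code path with probability (13-1)/13 = 12/13, independently.
P(still missing after 50) = (12/13)^50 = 0.0183.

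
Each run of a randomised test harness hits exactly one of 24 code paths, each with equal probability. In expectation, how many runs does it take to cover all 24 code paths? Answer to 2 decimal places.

90.62

Split into phases: going from k distinct to k+1 distinct takes on average 24/(24-k) runs.
E[T] = 24/24 + 24/23 + 24/22 + ... + 24/2 + 24/1 = 24·H_{24}.
H_{24} = 3.776, so E[T] = 90.623.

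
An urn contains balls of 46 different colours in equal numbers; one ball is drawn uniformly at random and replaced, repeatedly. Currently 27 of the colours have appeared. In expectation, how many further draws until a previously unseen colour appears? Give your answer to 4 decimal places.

Each draw yields a new colour with probability (46-27)/46 = 19/46, so the wait is geometric with mean 46/19.
E = 46/19 = 2.42105.

2.4211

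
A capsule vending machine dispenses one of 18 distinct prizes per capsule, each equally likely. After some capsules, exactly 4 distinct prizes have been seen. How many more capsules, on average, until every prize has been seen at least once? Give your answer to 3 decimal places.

From k distinct to k+1 distinct takes on average 18/(18-k) capsules.
Sum over k = 4,...,17: E = 18/14 + 18/13 + 18/12 + ... + 18/2 + 18/1 = 58.5281.

58.528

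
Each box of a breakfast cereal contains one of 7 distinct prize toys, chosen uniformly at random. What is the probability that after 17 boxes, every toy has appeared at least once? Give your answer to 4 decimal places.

0.5570

By inclusion–exclusion over which toys are missing,
P(all seen) = Σ_{j=0}^{7} (-1)^j C(7,j)((7-j)/7)^17
= 1.00000 - 0.50933 + 0.06887 - 0.00258 + 0.00002 - 0.00000 + 0.00000 - 0.00000
= 0.55697.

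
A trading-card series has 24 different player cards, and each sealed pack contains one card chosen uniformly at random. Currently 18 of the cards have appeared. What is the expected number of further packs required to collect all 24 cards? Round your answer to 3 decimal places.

58.800

The wait to go from k to k+1 distinct cards is geometric with mean 24/(24-k).
Sum over k = 18,...,23: E = 24/6 + 24/5 + 24/4 + 24/3 + 24/2 + 24/1 = 58.8000.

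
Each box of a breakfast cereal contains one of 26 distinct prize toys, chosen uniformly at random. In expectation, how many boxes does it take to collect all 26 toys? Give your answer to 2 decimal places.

After k distinct toys have appeared, the next box gives a new one with probability (26-k)/26, so the expected wait for the (k+1)-th is 26/(26-k).
E[T] = 26/26 + 26/25 + 26/24 + ... + 26/2 + 26/1 = 26·H_{26}.
H_{26} = 3.854, so E[T] = 100.215.

100.21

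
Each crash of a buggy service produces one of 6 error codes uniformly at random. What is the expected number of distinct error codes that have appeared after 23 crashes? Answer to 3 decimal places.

5.909

For each error code, P(seen in 23 crashes) = 1 - (5/6)^23 = 0.9849.
By linearity of expectation, E[distinct seen] = 6·(1 - (5/6)^23) = 5.9094.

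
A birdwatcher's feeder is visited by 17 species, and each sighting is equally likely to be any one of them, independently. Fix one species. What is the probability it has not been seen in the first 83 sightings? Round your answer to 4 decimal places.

Each sighting misses the fixed species with probability (17-1)/17 = 16/17, independently.
P(still missing after 83) = (16/17)^83 = 0.00653.

0.0065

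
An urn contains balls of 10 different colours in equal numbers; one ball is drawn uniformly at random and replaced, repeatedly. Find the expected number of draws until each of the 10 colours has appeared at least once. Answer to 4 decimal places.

29.2897

The wait to go from k to k+1 distinct colours is geometric with mean 10/(10-k).
E[T] = 10/10 + 10/9 + 10/8 + ... + 10/2 + 10/1 = 10·H_{10}.
H_{10} = 2.92897, so E[T] = 29.28968.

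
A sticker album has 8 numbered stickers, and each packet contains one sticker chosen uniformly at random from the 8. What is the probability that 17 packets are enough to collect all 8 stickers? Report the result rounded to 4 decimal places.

Let A_i be the event that sticker i is missing after 17 packets. By inclusion–exclusion on the A_i,
P(all seen) = Σ_{j=0}^{8} (-1)^j C(8,j)((8-j)/8)^17
= 1.00000 - 0.82647 + 0.21047 - 0.01897 + 0.00053 - 0.00000 + 0.00000 - 0.00000 + 0.00000
= 0.36556.

0.3656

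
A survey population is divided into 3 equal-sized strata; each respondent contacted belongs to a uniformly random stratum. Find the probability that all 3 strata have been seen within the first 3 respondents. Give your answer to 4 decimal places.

0.2222

Let A_i be the event that stratum i is missing after 3 respondents. By inclusion–exclusion on the A_i,
P(all seen) = Σ_{j=0}^{3} (-1)^j C(3,j)((3-j)/3)^3
= 1.00000 - 0.88889 + 0.11111 - 0.00000
= 0.22222.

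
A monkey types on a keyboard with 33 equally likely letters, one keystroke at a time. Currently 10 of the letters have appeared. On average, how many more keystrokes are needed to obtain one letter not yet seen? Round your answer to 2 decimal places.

The number of keystrokes until the next new letter is geometric with success probability 23/33, so its mean is 33/23.
E = 33/23 = 1.435.

1.43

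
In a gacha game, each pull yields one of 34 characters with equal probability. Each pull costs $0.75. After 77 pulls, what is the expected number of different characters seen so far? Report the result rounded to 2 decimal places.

30.59

For each character, P(seen in 77 pulls) = 1 - (33/34)^77 = 0.900.
By linearity of expectation, E[distinct seen] = 34·(1 - (33/34)^77) = 30.587.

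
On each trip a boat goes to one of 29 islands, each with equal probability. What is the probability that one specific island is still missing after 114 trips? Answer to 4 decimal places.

0.0183

On each trip the fixed island fails to appear with probability 28/29.
P(still missing after 114) = (28/29)^114 = 0.01831.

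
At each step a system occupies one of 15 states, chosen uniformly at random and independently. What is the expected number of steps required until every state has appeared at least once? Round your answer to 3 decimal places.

The wait to go from k to k+1 distinct states is geometric with mean 15/(15-k).
E[T] = 15/15 + 15/14 + 15/13 + ... + 15/2 + 15/1 = 15·H_{15}.
H_{15} = 3.3182, so E[T] = 49.7734.

49.773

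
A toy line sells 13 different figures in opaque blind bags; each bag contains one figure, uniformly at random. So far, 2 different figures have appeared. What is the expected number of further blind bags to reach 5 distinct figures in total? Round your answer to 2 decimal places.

3.93

From k distinct to k+1 distinct takes on average 13/(13-k) blind bags.
Sum over k = 2,...,4: E = 13/11 + 13/10 + 13/9 = 3.926.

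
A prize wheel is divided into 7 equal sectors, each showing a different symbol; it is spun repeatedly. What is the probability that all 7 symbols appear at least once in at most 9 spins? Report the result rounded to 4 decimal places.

0.0577

By inclusion–exclusion over which symbols are missing,
P(all seen) = Σ_{j=0}^{7} (-1)^j C(7,j)((7-j)/7)^9
= 1.00000 - 1.74814 + 1.01641 - 0.22737 + 0.01707 - 0.00027 + 0.00000 - 0.00000
= 0.05770.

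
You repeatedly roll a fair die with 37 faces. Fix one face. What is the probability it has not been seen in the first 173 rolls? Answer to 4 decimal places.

Each roll misses the fixed face with probability (37-1)/37 = 36/37, independently.
P(still missing after 173) = (36/37)^173 = 0.00874.

0.0087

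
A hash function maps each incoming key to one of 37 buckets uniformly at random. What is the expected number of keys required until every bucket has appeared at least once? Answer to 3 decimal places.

The wait to go from k to k+1 distinct buckets is geometric with mean 37/(37-k).
E[T] = 37/37 + 37/36 + 37/35 + ... + 37/2 + 37/1 = 37·H_{37}.
H_{37} = 4.2016, so E[T] = 155.4587.

155.459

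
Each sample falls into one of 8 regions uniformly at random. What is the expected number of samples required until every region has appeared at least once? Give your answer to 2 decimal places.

Split into phases: going from k distinct to k+1 distinct takes on average 8/(8-k) samples.
E[T] = 8/8 + 8/7 + 8/6 + ... + 8/2 + 8/1 = 8·H_{8}.
H_{8} = 2.718, so E[T] = 21.743.

21.74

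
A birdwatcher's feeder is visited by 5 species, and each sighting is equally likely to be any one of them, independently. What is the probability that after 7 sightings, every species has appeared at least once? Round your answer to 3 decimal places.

0.215

Let A_i be the event that species i is missing after 7 sightings. By inclusion–exclusion on the A_i,
P(all seen) = Σ_{j=0}^{5} (-1)^j C(5,j)((5-j)/5)^7
= 1.0000 - 1.0486 + 0.2799 - 0.0164 + 0.0001 - 0.0000
= 0.2150.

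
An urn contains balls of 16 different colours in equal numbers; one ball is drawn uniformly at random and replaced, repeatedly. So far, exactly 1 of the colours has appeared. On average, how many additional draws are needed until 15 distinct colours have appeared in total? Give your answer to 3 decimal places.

From k distinct to k+1 distinct takes on average 16/(16-k) draws.
Sum over k = 1,...,14: E = 16/15 + 16/14 + 16/13 + ... + 16/3 + 16/2 = 37.0917.

37.092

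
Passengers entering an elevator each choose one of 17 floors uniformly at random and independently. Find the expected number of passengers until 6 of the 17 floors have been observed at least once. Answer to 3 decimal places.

With k distinct floors already seen, the next new one arrives after an expected 17/(17-k) passengers.
Sum over k = 0,...,5: E = 17/17 + 17/16 + 17/15 + 17/14 + 17/13 + 17/12 = 7.1345.

7.134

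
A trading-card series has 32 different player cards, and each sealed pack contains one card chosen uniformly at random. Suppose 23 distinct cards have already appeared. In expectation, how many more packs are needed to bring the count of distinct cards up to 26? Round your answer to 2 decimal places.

With k distinct cards already seen, the next new one takes an expected 32/(32-k) packs.
Sum over k = 23,...,25: E = 32/9 + 32/8 + 32/7 = 12.127.

12.13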